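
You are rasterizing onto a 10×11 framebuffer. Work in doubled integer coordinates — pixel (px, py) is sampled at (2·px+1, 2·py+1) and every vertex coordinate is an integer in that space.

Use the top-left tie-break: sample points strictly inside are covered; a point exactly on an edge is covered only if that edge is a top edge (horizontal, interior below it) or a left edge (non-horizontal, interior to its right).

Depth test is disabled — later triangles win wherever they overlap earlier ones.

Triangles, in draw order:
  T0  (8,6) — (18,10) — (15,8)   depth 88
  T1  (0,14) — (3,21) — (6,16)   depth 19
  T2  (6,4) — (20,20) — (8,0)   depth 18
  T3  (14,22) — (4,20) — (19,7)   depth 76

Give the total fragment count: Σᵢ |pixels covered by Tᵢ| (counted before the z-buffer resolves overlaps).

T0:
  2·area = 8  (B↔C swapped to make it positive)
  edge (8, 6)→(15, 8): d=(7,2) right/bottom  bias=-1
  edge (15, 8)→(18, 10): d=(3,2) right/bottom  bias=-1
  edge (18, 10)→(8, 6): d=(-10,-4) top-left  bias=+0
    (5,3)@(11, 7): e=[1,5,2] → #
    (6,3)@(13, 7): e=[-3,1,10] → ·
    (5,4)@(11, 9): e=[15,11,-18] → ·
  covered (1 px):
    · · · · · · · · · ·
    · · · · · · · · · ·
    · · · · · · · · · ·
    · · · · · # · · · ·
    · · · · · · · · · ·
    · · · · · · · · · ·
    · · · · · · · · · ·
    · · · · · · · · · ·
    · · · · · · · · · ·
    · · · · · · · · · ·
    · · · · · · · · · ·
T1:
  2·area = 36  (B↔C swapped to make it positive)
  edge (0, 14)→(6, 16): d=(6,2) right/bottom  bias=-1
  edge (6, 16)→(3, 21): d=(-3,5) right/bottom  bias=-1
  edge (3, 21)→(0, 14): d=(-3,-7) top-left  bias=+0
    (7,0)@(15, 1): e=[-108,0,144] → ·  [on edge]
    (4,5)@(9, 11): e=[-36,0,72] → ·  [on edge]
    (0,7)@(1, 15): e=[4,28,4] → #
    (1,7)@(3, 15): e=[0,18,18] → ·  [on edge]
    (0,8)@(1, 17): e=[16,22,-2] → ·
    (1,8)@(3, 17): e=[12,12,12] → #
    (2,8)@(5, 17): e=[8,2,26] → #
    (3,8)@(7, 17): e=[4,-8,40] → ·
    (4,8)@(9, 17): e=[0,-18,54] → ·  [on edge]
    (1,9)@(3, 19): e=[24,6,6] → #
    (2,9)@(5, 19): e=[20,-4,20] → ·
    (7,9)@(15, 19): e=[0,-54,90] → ·  [on edge]
    (1,10)@(3, 21): e=[36,0,0] → ·  [on edge]
  covered (4 px):
    · · · · · · · · · ·
    · · · · · · · · · ·
    · · · · · · · · · ·
    · · · · · · · · · ·
    · · · · · · · · · ·
    · · · · · · · · · ·
    · · · · · · · · · ·
    # · · · · · · · · ·
    · # # · · · · · · ·
    · # · · · · · · · ·
    · · · · · · · · · ·
T2:
  2·area = 88  (B↔C swapped to make it positive)
  edge (6, 4)→(8, 0): d=(2,-4) top-left  bias=+0
  edge (8, 0)→(20, 20): d=(12,20) right/bottom  bias=-1
  edge (20, 20)→(6, 4): d=(-14,-16) top-left  bias=+0
    (3,1)@(7, 3): e=[2,56,30] → #
    (4,1)@(9, 3): e=[10,16,62] → #
    (5,1)@(11, 3): e=[18,-24,94] → ·
    (3,2)@(7, 5): e=[6,80,2] → #
    (5,2)@(11, 5): e=[22,0,66] → ·  [on edge]
    (3,3)@(7, 7): e=[10,104,-26] → ·
    (4,3)@(9, 7): e=[18,64,6] → #
    (5,3)@(11, 7): e=[26,24,38] → #
    (6,3)@(13, 7): e=[34,-16,70] → ·
    (4,4)@(9, 9): e=[22,88,-22] → ·
    (5,4)@(11, 9): e=[30,48,10] → #
    (6,4)@(13, 9): e=[38,8,42] → #
    (8,7)@(17, 15): e=[66,0,22] → ·  [on edge]
  covered (10 px):
    · · · · · · · · · ·
    · · · # # · · · · ·
    · · · # # · · · · ·
    · · · · # # · · · ·
    · · · · · # # · · ·
    · · · · · · # · · ·
    · · · · · · · # · ·
    · · · · · · · · · ·
    · · · · · · · · · ·
    · · · · · · · · · ·
    · · · · · · · · · ·
T3:
  2·area = 160
  edge (14, 22)→(4, 20): d=(-10,-2) top-left  bias=+0
  edge (4, 20)→(19, 7): d=(15,-13) top-left  bias=+0
  edge (19, 7)→(14, 22): d=(-5,15) right/bottom  bias=-1
    (9,3)@(19, 7): e=[160,0,0] → ·  [on edge]
    (8,4)@(17, 9): e=[136,4,20] → #
    (9,4)@(19, 9): e=[140,30,-10] → ·
    (7,5)@(15, 11): e=[112,8,40] → #
    (9,5)@(19, 11): e=[120,60,-20] → ·
    (6,6)@(13, 13): e=[88,12,60] → #
    (8,6)@(17, 13): e=[96,64,0] → ·  [on edge]
    (5,7)@(11, 15): e=[64,16,80] → #
    (8,7)@(17, 15): e=[76,94,-10] → ·
    (4,8)@(9, 17): e=[40,20,100] → #
    (8,8)@(17, 17): e=[56,124,-20] → ·
    (3,9)@(7, 19): e=[16,24,120] → #
    (7,9)@(15, 19): e=[32,128,0] → ·  [on edge]
    (4,10)@(9, 21): e=[0,80,80] → #  [on edge]
  covered (19 px):
    · · · · · · · · · ·
    · · · · · · · · · ·
    · · · · · · · · · ·
    · · · · · · · · · ·
    · · · · · · · · # ·
    · · · · · · · # # ·
    · · · · · · # # · ·
    · · · · · # # # · ·
    · · · · # # # # · ·
    · · · # # # # · · ·
    · · · · # # # · · ·

Final: 34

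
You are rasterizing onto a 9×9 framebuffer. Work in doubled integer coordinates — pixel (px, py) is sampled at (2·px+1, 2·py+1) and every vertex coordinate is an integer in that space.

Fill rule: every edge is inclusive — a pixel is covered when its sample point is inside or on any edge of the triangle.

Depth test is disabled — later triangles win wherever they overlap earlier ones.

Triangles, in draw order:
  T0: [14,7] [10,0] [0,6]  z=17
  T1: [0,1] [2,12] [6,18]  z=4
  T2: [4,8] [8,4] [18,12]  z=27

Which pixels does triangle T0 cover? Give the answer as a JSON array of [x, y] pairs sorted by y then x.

T0:
  2·area = 94  (B↔C swapped to make it positive)
  edge (14, 7)→(0, 6): d=(-14,-1) inclusive
  edge (0, 6)→(10, 0): d=(10,-6) inclusive
  edge (10, 0)→(14, 7): d=(4,7) inclusive
    (4,0)@(9, 1): e=[79,4,11] → █
    (5,0)@(11, 1): e=[81,16,-3] → ·
    (2,1)@(5, 3): e=[47,0,47] → █  [on edge]
    (3,1)@(7, 3): e=[49,12,33] → █
    (5,1)@(11, 3): e=[53,36,5] → █
    (6,1)@(13, 3): e=[55,48,-9] → ·
    (1,2)@(3, 5): e=[17,8,69] → █
    (6,2)@(13, 5): e=[27,68,-1] → ·
    (1,3)@(3, 7): e=[-11,28,77] → ·
    (2,3)@(5, 7): e=[-9,40,63] → ·
    (3,3)@(7, 7): e=[-7,52,49] → ·
    (4,3)@(9, 7): e=[-5,64,35] → ·
  covered (10 px):
    · · · · █ · · · ·
    · · █ █ █ █ · · ·
    · █ █ █ █ █ · · ·
    · · · · · · · · ·
    · · · · · · · · ·
    · · · · · · · · ·
    · · · · · · · · ·
    · · · · · · · · ·
    · · · · · · · · ·
T1:
  2·area = 32  (B↔C swapped to make it positive)
  edge (0, 1)→(6, 18): d=(6,17) inclusive
  edge (6, 18)→(2, 12): d=(-4,-6) inclusive
  edge (2, 12)→(0, 1): d=(-2,-11) inclusive
    (0,2)@(1, 5): e=[7,22,3] → █
    (1,2)@(3, 5): e=[-27,34,25] → ·
    (0,3)@(1, 7): e=[19,14,-1] → ·
    (1,5)@(3, 11): e=[9,10,13] → █
    (2,5)@(5, 11): e=[-25,22,35] → ·
    (1,6)@(3, 13): e=[21,2,9] → █
    (2,6)@(5, 13): e=[-13,14,31] → ·
    (1,7)@(3, 15): e=[33,-6,5] → ·
  covered (3 px):
    · · · · · · · · ·
    · · · · · · · · ·
    █ · · · · · · · ·
    · · · · · · · · ·
    · · · · · · · · ·
    · █ · · · · · · ·
    · █ · · · · · · ·
    · · · · · · · · ·
    · · · · · · · · ·
T2:
  2·area = 72
  edge (4, 8)→(8, 4): d=(4,-4) inclusive
  edge (8, 4)→(18, 12): d=(10,8) inclusive
  edge (18, 12)→(4, 8): d=(-14,-4) inclusive
    (5,0)@(11, 1): e=[0,-54,126] → ·  [on edge]
    (4,1)@(9, 3): e=[0,-18,90] → ·  [on edge]
    (3,2)@(7, 5): e=[0,18,54] → █  [on edge]
    (4,2)@(9, 5): e=[8,2,62] → █
    (5,2)@(11, 5): e=[16,-14,70] → ·
    (2,3)@(5, 7): e=[0,54,18] → █  [on edge]
    (5,3)@(11, 7): e=[24,6,42] → █
    (6,3)@(13, 7): e=[32,-10,50] → ·
    (1,4)@(3, 9): e=[0,90,-18] → ·  [on edge]
    (2,4)@(5, 9): e=[8,74,-10] → ·
    (3,4)@(7, 9): e=[16,58,-2] → ·
    (4,4)@(9, 9): e=[24,42,6] → █
    (0,5)@(1, 11): e=[0,126,-54] → ·  [on edge]
  covered (10 px):
    · · · · · · · · ·
    · · · · · · · · ·
    · · · █ █ · · · ·
    · · █ █ █ █ · · ·
    · · · · █ █ █ · ·
    · · · · · · · █ ·
    · · · · · · · · ·
    · · · · · · · · ·
    · · · · · · · · ·

Final: [[4,0],[2,1],[3,1],[4,1],[5,1],[1,2],[2,2],[3,2],[4,2],[5,2]]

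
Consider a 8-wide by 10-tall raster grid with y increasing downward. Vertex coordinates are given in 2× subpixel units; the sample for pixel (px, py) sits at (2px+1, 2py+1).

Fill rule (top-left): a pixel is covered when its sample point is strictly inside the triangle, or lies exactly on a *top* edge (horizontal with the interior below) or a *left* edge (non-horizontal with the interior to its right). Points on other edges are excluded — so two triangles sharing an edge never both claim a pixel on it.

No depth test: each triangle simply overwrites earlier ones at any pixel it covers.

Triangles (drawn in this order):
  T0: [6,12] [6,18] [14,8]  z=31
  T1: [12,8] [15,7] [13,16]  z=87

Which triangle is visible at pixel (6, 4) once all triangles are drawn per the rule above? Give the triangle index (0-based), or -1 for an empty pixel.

T0:
  2·area = 48  (B↔C swapped to make it positive)
  edge (6, 12)→(14, 8): d=(8,-4) top-left  bias=+0
  edge (14, 8)→(6, 18): d=(-8,10) right/bottom  bias=-1
  edge (6, 18)→(6, 12): d=(0,-6) top-left  bias=+0
    (6,4)@(13, 9): e=[4,2,42] → #
    (7,4)@(15, 9): e=[12,-18,54] → ·
    (4,5)@(9, 11): e=[4,26,18] → #
    (5,5)@(11, 11): e=[12,6,30] → #
    (6,5)@(13, 11): e=[20,-14,42] → ·
    (3,6)@(7, 13): e=[12,30,6] → #
    (5,6)@(11, 13): e=[28,-10,30] → ·
    (3,7)@(7, 15): e=[28,14,6] → #
    (4,7)@(9, 15): e=[36,-6,18] → ·
    (3,8)@(7, 17): e=[44,-2,6] → ·
  covered (6 px):
    · · · · · · · ·
    · · · · · · · ·
    · · · · · · · ·
    · · · · · · · ·
    · · · · · · # ·
    · · · · # # · ·
    · · · # # · · ·
    · · · # · · · ·
    · · · · · · · ·
    · · · · · · · ·
T1:
  2·area = 25
  edge (12, 8)→(15, 7): d=(3,-1) top-left  bias=+0
  edge (15, 7)→(13, 16): d=(-2,9) right/bottom  bias=-1
  edge (13, 16)→(12, 8): d=(-1,-8) top-left  bias=+0
    (7,3)@(15, 7): e=[0,0,25] → ·  [on edge]
    (4,4)@(9, 9): e=[0,50,-25] → ·  [on edge]
    (6,4)@(13, 9): e=[4,14,7] → #
    (7,4)@(15, 9): e=[6,-4,23] → ·
    (1,5)@(3, 11): e=[0,100,-75] → ·  [on edge]
    (6,5)@(13, 11): e=[10,10,5] → #
    (7,5)@(15, 11): e=[12,-8,21] → ·
    (6,6)@(13, 13): e=[16,6,3] → #
    (7,6)@(15, 13): e=[18,-12,19] → ·
    (6,7)@(13, 15): e=[22,2,1] → #
    (7,7)@(15, 15): e=[24,-16,17] → ·
    (6,8)@(13, 17): e=[28,-2,-1] → ·
  covered (4 px):
    · · · · · · · ·
    · · · · · · · ·
    · · · · · · · ·
    · · · · · · · ·
    · · · · · · # ·
    · · · · · · # ·
    · · · · · · # ·
    · · · · · · # ·
    · · · · · · · ·
    · · · · · · · ·

Z-buffer (winner per pixel, '.' = empty):
  . . . . . . . .
  . . . . . . . .
  . . . . . . . .
  . . . . . . . .
  . . . . . . 1 .
  . . . . 0 0 1 .
  . . . 0 0 . 1 .
  . . . 0 . . 1 .
  . . . . . . . .
  . . . . . . . .

Final: 1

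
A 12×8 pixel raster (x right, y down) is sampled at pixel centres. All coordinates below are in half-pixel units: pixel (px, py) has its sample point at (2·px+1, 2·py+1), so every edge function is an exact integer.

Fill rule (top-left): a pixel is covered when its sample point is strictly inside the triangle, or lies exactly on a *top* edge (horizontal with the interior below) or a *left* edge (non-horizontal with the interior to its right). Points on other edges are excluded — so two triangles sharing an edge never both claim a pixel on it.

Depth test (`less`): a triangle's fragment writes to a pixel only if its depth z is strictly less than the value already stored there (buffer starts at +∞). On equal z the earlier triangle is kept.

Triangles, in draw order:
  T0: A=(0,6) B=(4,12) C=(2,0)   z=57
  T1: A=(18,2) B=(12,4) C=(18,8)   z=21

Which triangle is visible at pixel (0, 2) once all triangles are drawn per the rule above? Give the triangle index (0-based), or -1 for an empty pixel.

T0:
  2·area = 36  (B↔C swapped to make it positive)
  edge (0, 6)→(2, 0): d=(2,-6) top-left  bias=+0
  edge (2, 0)→(4, 12): d=(2,12) right/bottom  bias=-1
  edge (4, 12)→(0, 6): d=(-4,-6) top-left  bias=+0
    (0,1)@(1, 3): e=[0,18,18] → █  [on edge]
    (1,1)@(3, 3): e=[12,-6,30] → ·
    (0,2)@(1, 5): e=[4,22,10] → █
    (1,2)@(3, 5): e=[16,-2,22] → ·
    (0,3)@(1, 7): e=[8,26,2] → █
    (1,3)@(3, 7): e=[20,2,14] → █
    (2,3)@(5, 7): e=[32,-22,26] → ·
    (0,4)@(1, 9): e=[12,30,-6] → ·
    (1,4)@(3, 9): e=[24,6,6] → █
    (2,4)@(5, 9): e=[36,-18,18] → ·
    (1,5)@(3, 11): e=[28,10,-2] → ·
  covered (5 px):
    · · · · · · · · · · · ·
    █ · · · · · · · · · · ·
    █ · · · · · · · · · · ·
    █ █ · · · · · · · · · ·
    · █ · · · · · · · · · ·
    · · · · · · · · · · · ·
    · · · · · · · · · · · ·
    · · · · · · · · · · · ·
T1:
  2·area = 36  (B↔C swapped to make it positive)
  edge (18, 2)→(18, 8): d=(0,6) right/bottom  bias=-1
  edge (18, 8)→(12, 4): d=(-6,-4) top-left  bias=+0
  edge (12, 4)→(18, 2): d=(6,-2) top-left  bias=+0
    (10,0)@(21, 1): e=[-18,54,0] → ·  [on edge]
    (7,1)@(15, 3): e=[18,18,0] → █  [on edge]
    (8,1)@(17, 3): e=[6,26,4] → █
    (9,1)@(19, 3): e=[-6,34,8] → ·
    (4,2)@(9, 5): e=[54,-18,0] → ·  [on edge]
    (7,2)@(15, 5): e=[18,6,12] → █
    (9,2)@(19, 5): e=[-6,22,20] → ·
    (1,3)@(3, 7): e=[90,-54,0] → ·  [on edge]
    (7,3)@(15, 7): e=[18,-6,24] → ·
    (8,3)@(17, 7): e=[6,2,28] → █
    (9,3)@(19, 7): e=[-6,10,32] → ·
    (8,4)@(17, 9): e=[6,-10,40] → ·
  covered (5 px):
    · · · · · · · · · · · ·
    · · · · · · · █ █ · · ·
    · · · · · · · █ █ · · ·
    · · · · · · · · █ · · ·
    · · · · · · · · · · · ·
    · · · · · · · · · · · ·
    · · · · · · · · · · · ·
    · · · · · · · · · · · ·

Z-buffer (winner per pixel, '.' = empty):
  . . . . . . . . . . . .
  0 . . . . . . 1 1 . . .
  0 . . . . . . 1 1 . . .
  0 0 . . . . . . 1 . . .
  . 0 . . . . . . . . . .
  . . . . . . . . . . . .
  . . . . . . . . . . . .
  . . . . . . . . . . . .

Final: 0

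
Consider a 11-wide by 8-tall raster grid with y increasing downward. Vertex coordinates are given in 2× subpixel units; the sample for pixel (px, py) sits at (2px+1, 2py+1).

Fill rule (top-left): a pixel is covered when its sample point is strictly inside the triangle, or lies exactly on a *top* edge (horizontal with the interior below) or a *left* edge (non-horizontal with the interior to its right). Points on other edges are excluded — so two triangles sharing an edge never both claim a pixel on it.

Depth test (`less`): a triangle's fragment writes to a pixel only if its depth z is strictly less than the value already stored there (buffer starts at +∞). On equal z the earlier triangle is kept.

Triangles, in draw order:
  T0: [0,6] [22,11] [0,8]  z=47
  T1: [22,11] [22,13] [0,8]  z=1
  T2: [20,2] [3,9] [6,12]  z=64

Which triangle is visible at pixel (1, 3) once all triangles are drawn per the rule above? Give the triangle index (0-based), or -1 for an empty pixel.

T0:
  2·area = 44
  edge (0, 6)→(22, 11): d=(22,5) right/bottom  bias=-1
  edge (22, 11)→(0, 8): d=(-22,-3) top-left  bias=+0
  edge (0, 8)→(0, 6): d=(0,-2) top-left  bias=+0
    (0,3)@(1, 7): e=[17,25,2] → █
    (1,3)@(3, 7): e=[7,31,6] → █
    (2,3)@(5, 7): e=[-3,37,10] → ·
    (0,4)@(1, 9): e=[61,-19,2] → ·
    (1,4)@(3, 9): e=[51,-13,6] → ·
    (4,4)@(9, 9): e=[21,5,18] → █
    (5,4)@(11, 9): e=[11,11,22] → █
    (6,4)@(13, 9): e=[1,17,26] → █
    (7,4)@(15, 9): e=[-9,23,30] → ·
    (4,5)@(9, 11): e=[65,-39,18] → ·
    (5,5)@(11, 11): e=[55,-33,22] → ·
    (6,5)@(13, 11): e=[45,-27,26] → ·
  covered (5 px):
    · · · · · · · · · · ·
    · · · · · · · · · · ·
    · · · · · · · · · · ·
    █ █ · · · · · · · · ·
    · · · · █ █ █ · · · ·
    · · · · · · · · · · ·
    · · · · · · · · · · ·
    · · · · · · · · · · ·
T1:
  2·area = 44
  edge (22, 11)→(22, 13): d=(0,2) right/bottom  bias=-1
  edge (22, 13)→(0, 8): d=(-22,-5) top-left  bias=+0
  edge (0, 8)→(22, 11): d=(22,3) right/bottom  bias=-1
    (2,4)@(5, 9): e=[34,3,7] → █
    (3,4)@(7, 9): e=[30,13,1] → █
    (4,4)@(9, 9): e=[26,23,-5] → ·
    (2,5)@(5, 11): e=[34,-41,51] → ·
    (3,5)@(7, 11): e=[30,-31,45] → ·
    (7,5)@(15, 11): e=[14,9,21] → █
    (8,5)@(17, 11): e=[10,19,15] → █
    (9,5)@(19, 11): e=[6,29,9] → █
    (10,5)@(21, 11): e=[2,39,3] → █
    (7,6)@(15, 13): e=[14,-35,65] → ·
    (8,6)@(17, 13): e=[10,-25,59] → ·
    (9,6)@(19, 13): e=[6,-15,53] → ·
  covered (6 px):
    · · · · · · · · · · ·
    · · · · · · · · · · ·
    · · · · · · · · · · ·
    · · · · · · · · · · ·
    · · █ █ · · · · · · ·
    · · · · · · · █ █ █ █
    · · · · · · · · · · ·
    · · · · · · · · · · ·
T2:
  2·area = 72  (B↔C swapped to make it positive)
  edge (20, 2)→(6, 12): d=(-14,10) right/bottom  bias=-1
  edge (6, 12)→(3, 9): d=(-3,-3) top-left  bias=+0
  edge (3, 9)→(20, 2): d=(17,-7) top-left  bias=+0
    (6,2)@(13, 5): e=[28,42,2] → █
    (7,2)@(15, 5): e=[8,48,16] → █
    (8,2)@(17, 5): e=[-12,54,30] → ·
    (0,3)@(1, 7): e=[120,0,-48] → ·  [on edge]
    (4,3)@(9, 7): e=[40,24,8] → █
    (5,3)@(11, 7): e=[20,30,22] → █
    (6,3)@(13, 7): e=[0,36,36] → ·  [on edge]
    (7,3)@(15, 7): e=[-20,42,50] → ·
    (1,4)@(3, 9): e=[72,0,0] → █  [on edge]
    (2,4)@(5, 9): e=[52,6,14] → █
    (3,4)@(7, 9): e=[32,12,28] → █
    (5,4)@(11, 9): e=[-8,24,56] → ·
    (2,5)@(5, 11): e=[24,0,48] → █  [on edge]
    (3,6)@(7, 13): e=[-24,0,96] → ·  [on edge]
    (4,7)@(9, 15): e=[-72,0,144] → ·  [on edge]
  covered (10 px):
    · · · · · · · · · · ·
    · · · · · · · · · · ·
    · · · · · · █ █ · · ·
    · · · · █ █ · · · · ·
    · █ █ █ █ · · · · · ·
    · · █ █ · · · · · · ·
    · · · · · · · · · · ·
    · · · · · · · · · · ·

Z-buffer (winner per pixel, '.' = empty):
  . . . . . . . . . . .
  . . . . . . . . . . .
  . . . . . . 2 2 . . .
  0 0 . . 2 2 . . . . .
  . 2 1 1 0 0 0 . . . .
  . . 2 2 . . . 1 1 1 1
  . . . . . . . . . . .
  . . . . . . . . . . .

Answer: 0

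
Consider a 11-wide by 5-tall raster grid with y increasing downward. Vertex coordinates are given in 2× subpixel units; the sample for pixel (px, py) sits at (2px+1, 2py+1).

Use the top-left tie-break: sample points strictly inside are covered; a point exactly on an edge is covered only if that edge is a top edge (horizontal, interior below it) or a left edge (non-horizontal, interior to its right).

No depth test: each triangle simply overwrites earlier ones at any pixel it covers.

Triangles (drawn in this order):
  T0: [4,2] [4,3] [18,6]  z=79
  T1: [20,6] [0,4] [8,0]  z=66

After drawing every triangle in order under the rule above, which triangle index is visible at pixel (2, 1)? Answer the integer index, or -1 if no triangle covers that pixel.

T0:
  2·area = 14  (B↔C swapped to make it positive)
  edge (4, 2)→(18, 6): d=(14,4) right/bottom  bias=-1
  edge (18, 6)→(4, 3): d=(-14,-3) top-left  bias=+0
  edge (4, 3)→(4, 2): d=(0,-1) top-left  bias=+0
    (2,1)@(5, 3): e=[10,3,1] → #
    (3,1)@(7, 3): e=[2,9,3] → #
    (4,1)@(9, 3): e=[-6,15,5] → ·
    (2,2)@(5, 5): e=[38,-25,1] → ·
    (3,2)@(7, 5): e=[30,-19,3] → ·
  covered (2 px):
    · · · · · · · · · · ·
    · · # # · · · · · · ·
    · · · · · · · · · · ·
    · · · · · · · · · · ·
    · · · · · · · · · · ·
T1:
  2·area = 96
  edge (20, 6)→(0, 4): d=(-20,-2) top-left  bias=+0
  edge (0, 4)→(8, 0): d=(8,-4) top-left  bias=+0
  edge (8, 0)→(20, 6): d=(12,6) right/bottom  bias=-1
    (3,0)@(7, 1): e=[74,4,18] → #
    (4,0)@(9, 1): e=[78,12,6] → #
    (5,0)@(11, 1): e=[82,20,-6] → ·
    (1,1)@(3, 3): e=[26,4,66] → #
    (2,1)@(5, 3): e=[30,12,54] → #
    (5,1)@(11, 3): e=[42,36,18] → #
    (6,1)@(13, 3): e=[46,44,6] → #
    (7,1)@(15, 3): e=[50,52,-6] → ·
    (1,2)@(3, 5): e=[-14,20,90] → ·
    (2,2)@(5, 5): e=[-10,28,78] → ·
    (3,2)@(7, 5): e=[-6,36,66] → ·
    (4,2)@(9, 5): e=[-2,44,54] → ·
  covered (12 px):
    · · · # # · · · · · ·
    · # # # # # # · · · ·
    · · · · · # # # # · ·
    · · · · · · · · · · ·
    · · · · · · · · · · ·

Z-buffer (winner per pixel, '.' = empty):
  . . . 1 1 . . . . . .
  . 1 1 1 1 1 1 . . . .
  . . . . . 1 1 1 1 . .
  . . . . . . . . . . .
  . . . . . . . . . . .

Result: 1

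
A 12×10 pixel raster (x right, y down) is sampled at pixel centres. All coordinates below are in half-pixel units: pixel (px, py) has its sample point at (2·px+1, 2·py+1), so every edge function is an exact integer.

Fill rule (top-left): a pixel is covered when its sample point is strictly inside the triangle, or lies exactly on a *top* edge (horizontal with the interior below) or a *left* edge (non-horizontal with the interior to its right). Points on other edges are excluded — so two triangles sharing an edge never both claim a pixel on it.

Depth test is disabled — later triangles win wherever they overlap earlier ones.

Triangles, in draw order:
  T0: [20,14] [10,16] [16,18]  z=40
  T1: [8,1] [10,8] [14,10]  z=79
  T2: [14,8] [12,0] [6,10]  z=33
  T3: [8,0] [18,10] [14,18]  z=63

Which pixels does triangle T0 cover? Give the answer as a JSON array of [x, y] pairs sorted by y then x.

T0:
  2·area = 32  (B↔C swapped to make it positive)
  edge (20, 14)→(16, 18): d=(-4,4) right/bottom  bias=-1
  edge (16, 18)→(10, 16): d=(-6,-2) top-left  bias=+0
  edge (10, 16)→(20, 14): d=(10,-2) top-left  bias=+0
    (11,5)@(23, 11): e=[0,56,-24] → ·  [on edge]
    (0,6)@(1, 13): e=[80,0,-48] → ·  [on edge]
    (10,6)@(21, 13): e=[0,40,-8] → ·  [on edge]
    (3,7)@(7, 15): e=[48,0,-16] → ·  [on edge]
    (7,7)@(15, 15): e=[16,16,0] → █  [on edge]
    (8,7)@(17, 15): e=[8,20,4] → █
    (9,7)@(19, 15): e=[0,24,8] → ·  [on edge]
    (2,8)@(5, 17): e=[48,-16,0] → ·  [on edge]
    (6,8)@(13, 17): e=[16,0,16] → █  [on edge]
    (8,8)@(17, 17): e=[0,8,24] → ·  [on edge]
    (6,9)@(13, 19): e=[8,-12,36] → ·
    (7,9)@(15, 19): e=[0,-8,40] → ·  [on edge]
    (9,9)@(19, 19): e=[-16,0,48] → ·  [on edge]
  covered (4 px):
    · · · · · · · · · · · ·
    · · · · · · · · · · · ·
    · · · · · · · · · · · ·
    · · · · · · · · · · · ·
    · · · · · · · · · · · ·
    · · · · · · · · · · · ·
    · · · · · · · · · · · ·
    · · · · · · · █ █ · · ·
    · · · · · · █ █ · · · ·
    · · · · · · · · · · · ·
T1:
  2·area = 24  (B↔C swapped to make it positive)
  edge (8, 1)→(14, 10): d=(6,9) right/bottom  bias=-1
  edge (14, 10)→(10, 8): d=(-4,-2) top-left  bias=+0
  edge (10, 8)→(8, 1): d=(-2,-7) top-left  bias=+0
    (4,1)@(9, 3): e=[3,18,3] → █
    (5,1)@(11, 3): e=[-15,22,17] → ·
    (4,2)@(9, 5): e=[15,10,-1] → ·
    (5,3)@(11, 7): e=[9,6,9] → █
    (6,3)@(13, 7): e=[-9,10,23] → ·
    (5,4)@(11, 9): e=[21,-2,5] → ·
    (6,4)@(13, 9): e=[3,2,19] → █
    (7,4)@(15, 9): e=[-15,6,33] → ·
    (6,5)@(13, 11): e=[15,-6,15] → ·
  covered (3 px):
    · · · · · · · · · · · ·
    · · · · █ · · · · · · ·
    · · · · · · · · · · · ·
    · · · · · █ · · · · · ·
    · · · · · · █ · · · · ·
    · · · · · · · · · · · ·
    · · · · · · · · · · · ·
    · · · · · · · · · · · ·
    · · · · · · · · · · · ·
    · · · · · · · · · · · ·
T2:
  2·area = 68  (B↔C swapped to make it positive)
  edge (14, 8)→(6, 10): d=(-8,2) right/bottom  bias=-1
  edge (6, 10)→(12, 0): d=(6,-10) top-left  bias=+0
  edge (12, 0)→(14, 8): d=(2,8) right/bottom  bias=-1
    (5,1)@(11, 3): e=[46,8,14] → █
    (6,1)@(13, 3): e=[42,28,-2] → ·
    (4,2)@(9, 5): e=[34,0,34] → █  [on edge]
    (6,2)@(13, 5): e=[26,40,2] → █
    (7,2)@(15, 5): e=[22,60,-14] → ·
    (4,3)@(9, 7): e=[18,12,38] → █
    (7,3)@(15, 7): e=[6,72,-10] → ·
    (3,4)@(7, 9): e=[6,4,58] → █
    (5,4)@(11, 9): e=[-2,44,26] → ·
    (6,4)@(13, 9): e=[-6,64,10] → ·
    (3,5)@(7, 11): e=[-10,16,62] → ·
    (4,5)@(9, 11): e=[-14,36,46] → ·
    (1,7)@(3, 15): e=[-34,0,102] → ·  [on edge]
  covered (9 px):
    · · · · · · · · · · · ·
    · · · · · █ · · · · · ·
    · · · · █ █ █ · · · · ·
    · · · · █ █ █ · · · · ·
    · · · █ █ · · · · · · ·
    · · · · · · · · · · · ·
    · · · · · · · · · · · ·
    · · · · · · · · · · · ·
    · · · · · · · · · · · ·
    · · · · · · · · · · · ·
T3:
  2·area = 120
  edge (8, 0)→(18, 10): d=(10,10) right/bottom  bias=-1
  edge (18, 10)→(14, 18): d=(-4,8) right/bottom  bias=-1
  edge (14, 18)→(8, 0): d=(-6,-18) top-left  bias=+0
    (4,0)@(9, 1): e=[0,108,12] → ·  [on edge]
    (4,1)@(9, 3): e=[20,100,0] → █  [on edge]
    (5,1)@(11, 3): e=[0,84,36] → ·  [on edge]
    (4,2)@(9, 5): e=[40,92,-12] → ·
    (5,2)@(11, 5): e=[20,76,24] → █
    (6,2)@(13, 5): e=[0,60,60] → ·  [on edge]
    (5,3)@(11, 7): e=[40,68,12] → █
    (6,3)@(13, 7): e=[20,52,48] → █
    (7,3)@(15, 7): e=[0,36,84] → ·  [on edge]
    (5,4)@(11, 9): e=[60,60,0] → █  [on edge]
    (7,4)@(15, 9): e=[20,28,72] → █
    (8,4)@(17, 9): e=[0,12,108] → ·  [on edge]
    (9,5)@(19, 11): e=[0,-12,132] → ·  [on edge]
    (10,6)@(21, 13): e=[0,-36,156] → ·  [on edge]
    (6,7)@(13, 15): e=[100,20,0] → █  [on edge]
    (11,7)@(23, 15): e=[0,-60,180] → ·  [on edge]
  covered (14 px):
    · · · · · · · · · · · ·
    · · · · █ · · · · · · ·
    · · · · · █ · · · · · ·
    · · · · · █ █ · · · · ·
    · · · · · █ █ █ · · · ·
    · · · · · · █ █ █ · · ·
    · · · · · · █ █ · · · ·
    · · · · · · █ █ · · · ·
    · · · · · · · · · · · ·
    · · · · · · · · · · · ·

Final: [[7,7],[8,7],[6,8],[7,8]]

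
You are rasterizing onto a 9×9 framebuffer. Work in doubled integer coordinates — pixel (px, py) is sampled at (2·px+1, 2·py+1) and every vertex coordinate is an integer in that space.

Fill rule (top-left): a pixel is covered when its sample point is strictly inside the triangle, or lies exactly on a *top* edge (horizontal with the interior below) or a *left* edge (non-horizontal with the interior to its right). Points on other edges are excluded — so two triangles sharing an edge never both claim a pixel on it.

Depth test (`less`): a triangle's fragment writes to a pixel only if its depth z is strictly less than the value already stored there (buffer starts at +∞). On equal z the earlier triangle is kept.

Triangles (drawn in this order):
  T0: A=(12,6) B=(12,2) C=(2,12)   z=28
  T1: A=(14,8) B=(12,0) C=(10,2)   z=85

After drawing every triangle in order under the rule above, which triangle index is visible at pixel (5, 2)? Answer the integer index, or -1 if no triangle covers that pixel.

T0:
  2·area = 40  (B↔C swapped to make it positive)
  edge (12, 6)→(2, 12): d=(-10,6) right/bottom  bias=-1
  edge (2, 12)→(12, 2): d=(10,-10) top-left  bias=+0
  edge (12, 2)→(12, 6): d=(0,4) right/bottom  bias=-1
    (6,0)@(13, 1): e=[44,0,-4] → .  [on edge]
    (5,1)@(11, 3): e=[36,0,4] → X  [on edge]
    (6,1)@(13, 3): e=[24,20,-4] → .
    (8,1)@(17, 3): e=[0,60,-20] → .  [on edge]
    (4,2)@(9, 5): e=[28,0,12] → X  [on edge]
    (6,2)@(13, 5): e=[4,40,-4] → .
    (3,3)@(7, 7): e=[20,0,20] → X  [on edge]
    (5,3)@(11, 7): e=[-4,40,4] → .
    (2,4)@(5, 9): e=[12,0,28] → X  [on edge]
    (3,4)@(7, 9): e=[0,20,20] → .  [on edge]
    (4,4)@(9, 9): e=[-12,40,12] → .
    (1,5)@(3, 11): e=[4,0,36] → X  [on edge]
    (0,6)@(1, 13): e=[-4,0,44] → .  [on edge]
  covered (7 px):
    . . . . . . . . .
    . . . . . X . . .
    . . . . X X . . .
    . . . X X . . . .
    . . X . . . . . .
    . X . . . . . . .
    . . . . . . . . .
    . . . . . . . . .
    . . . . . . . . .
T1:
  2·area = 20  (B↔C swapped to make it positive)
  edge (14, 8)→(10, 2): d=(-4,-6) top-left  bias=+0
  edge (10, 2)→(12, 0): d=(2,-2) top-left  bias=+0
  edge (12, 0)→(14, 8): d=(2,8) right/bottom  bias=-1
    (5,0)@(11, 1): e=[10,0,10] → X  [on edge]
    (6,0)@(13, 1): e=[22,4,-6] → .
    (4,1)@(9, 3): e=[-10,0,30] → .  [on edge]
    (5,1)@(11, 3): e=[2,4,14] → X
    (6,1)@(13, 3): e=[14,8,-2] → .
    (3,2)@(7, 5): e=[-30,0,50] → .  [on edge]
    (5,2)@(11, 5): e=[-6,8,18] → .
    (6,2)@(13, 5): e=[6,12,2] → X
    (7,2)@(15, 5): e=[18,16,-14] → .
    (2,3)@(5, 7): e=[-50,0,70] → .  [on edge]
    (6,3)@(13, 7): e=[-2,16,6] → .
    (1,4)@(3, 9): e=[-70,0,90] → .  [on edge]
    (0,5)@(1, 11): e=[-90,0,110] → .  [on edge]
  covered (3 px):
    . . . . . X . . .
    . . . . . X . . .
    . . . . . . X . .
    . . . . . . . . .
    . . . . . . . . .
    . . . . . . . . .
    . . . . . . . . .
    . . . . . . . . .
    . . . . . . . . .

Z-buffer (winner per pixel, '.' = empty):
  . . . . . 1 . . .
  . . . . . 0 . . .
  . . . . 0 0 1 . .
  . . . 0 0 . . . .
  . . 0 . . . . . .
  . 0 . . . . . . .
  . . . . . . . . .
  . . . . . . . . .
  . . . . . . . . .

Result: 0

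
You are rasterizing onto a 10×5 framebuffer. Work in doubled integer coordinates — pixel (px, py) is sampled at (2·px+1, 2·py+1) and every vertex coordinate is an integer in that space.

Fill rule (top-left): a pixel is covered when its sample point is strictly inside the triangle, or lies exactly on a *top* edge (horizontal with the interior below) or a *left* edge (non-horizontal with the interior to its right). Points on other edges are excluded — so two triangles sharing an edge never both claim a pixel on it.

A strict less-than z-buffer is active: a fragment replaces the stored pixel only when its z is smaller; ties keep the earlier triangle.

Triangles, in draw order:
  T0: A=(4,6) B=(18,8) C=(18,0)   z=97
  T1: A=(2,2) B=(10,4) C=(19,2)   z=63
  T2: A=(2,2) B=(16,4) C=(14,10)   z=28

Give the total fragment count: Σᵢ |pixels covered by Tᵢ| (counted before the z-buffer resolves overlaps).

T0:
  2·area = 112  (B↔C swapped to make it positive)
  edge (4, 6)→(18, 0): d=(14,-6) top-left  bias=+0
  edge (18, 0)→(18, 8): d=(0,8) right/bottom  bias=-1
  edge (18, 8)→(4, 6): d=(-14,-2) top-left  bias=+0
    (8,0)@(17, 1): e=[8,8,96] → #
    (9,0)@(19, 1): e=[20,-8,100] → ·
    (5,1)@(11, 3): e=[0,56,56] → #  [on edge]
    (6,1)@(13, 3): e=[12,40,60] → #
    (7,1)@(15, 3): e=[24,24,64] → #
    (9,1)@(19, 3): e=[48,-8,72] → ·
    (3,2)@(7, 5): e=[4,88,20] → #
    (4,2)@(9, 5): e=[16,72,24] → #
    (9,2)@(19, 5): e=[76,-8,44] → ·
    (3,3)@(7, 7): e=[32,88,-8] → ·
    (4,3)@(9, 7): e=[44,72,-4] → ·
    (5,3)@(11, 7): e=[56,56,0] → #  [on edge]
  covered (15 px):
    · · · · · · · · # ·
    · · · · · # # # # ·
    · · · # # # # # # ·
    · · · · · # # # # ·
    · · · · · · · · · ·
T1:
  2·area = 34  (B↔C swapped to make it positive)
  edge (2, 2)→(19, 2): d=(17,0) top-left  bias=+0
  edge (19, 2)→(10, 4): d=(-9,2) right/bottom  bias=-1
  edge (10, 4)→(2, 2): d=(-8,-2) top-left  bias=+0
    (3,1)@(7, 3): e=[17,15,2] → #
    (4,1)@(9, 3): e=[17,11,6] → #
    (5,1)@(11, 3): e=[17,7,10] → #
    (6,1)@(13, 3): e=[17,3,14] → #
    (7,1)@(15, 3): e=[17,-1,18] → ·
    (3,2)@(7, 5): e=[51,-3,-14] → ·
    (4,2)@(9, 5): e=[51,-7,-10] → ·
    (5,2)@(11, 5): e=[51,-11,-6] → ·
    (6,2)@(13, 5): e=[51,-15,-2] → ·
  covered (4 px):
    · · · · · · · · · ·
    · · · # # # # · · ·
    · · · · · · · · · ·
    · · · · · · · · · ·
    · · · · · · · · · ·
T2:
  2·area = 88
  edge (2, 2)→(16, 4): d=(14,2) right/bottom  bias=-1
  edge (16, 4)→(14, 10): d=(-2,6) right/bottom  bias=-1
  edge (14, 10)→(2, 2): d=(-12,-8) top-left  bias=+0
    (8,0)@(17, 1): e=[-44,0,132] → ·  [on edge]
    (2,1)@(5, 3): e=[8,68,12] → #
    (3,1)@(7, 3): e=[4,56,28] → #
    (4,1)@(9, 3): e=[0,44,44] → ·  [on edge]
    (2,2)@(5, 5): e=[36,64,-12] → ·
    (3,2)@(7, 5): e=[32,52,4] → #
    (4,2)@(9, 5): e=[28,40,20] → #
    (5,2)@(11, 5): e=[24,28,36] → #
    (6,2)@(13, 5): e=[20,16,52] → #
    (7,2)@(15, 5): e=[16,4,68] → #
    (8,2)@(17, 5): e=[12,-8,84] → ·
    (3,3)@(7, 7): e=[60,48,-20] → ·
    (7,3)@(15, 7): e=[44,0,44] → ·  [on edge]
  covered (10 px):
    · · · · · · · · · ·
    · · # # · · · · · ·
    · · · # # # # # · ·
    · · · · · # # · · ·
    · · · · · · # · · ·

Answer: 29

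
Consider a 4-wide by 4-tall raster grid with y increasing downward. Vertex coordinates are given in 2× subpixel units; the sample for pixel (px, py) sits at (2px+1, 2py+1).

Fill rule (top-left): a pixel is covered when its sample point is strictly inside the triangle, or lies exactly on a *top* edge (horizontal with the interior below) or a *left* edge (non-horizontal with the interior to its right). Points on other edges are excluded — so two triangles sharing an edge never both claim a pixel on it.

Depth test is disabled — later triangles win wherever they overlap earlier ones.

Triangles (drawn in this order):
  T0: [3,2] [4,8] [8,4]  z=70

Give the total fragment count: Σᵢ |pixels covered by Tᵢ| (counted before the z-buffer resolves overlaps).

T0:
  2·area = 28  (B↔C swapped to make it positive)
  edge (3, 2)→(8, 4): d=(5,2) right/bottom  bias=-1
  edge (8, 4)→(4, 8): d=(-4,4) right/bottom  bias=-1
  edge (4, 8)→(3, 2): d=(-1,-6) top-left  bias=+0
    (2,1)@(5, 3): e=[1,16,11] → █
    (3,1)@(7, 3): e=[-3,8,23] → ·
    (2,2)@(5, 5): e=[11,8,9] → █
    (3,2)@(7, 5): e=[7,0,21] → ·  [on edge]
    (2,3)@(5, 7): e=[21,0,7] → ·  [on edge]
  covered (2 px):
    · · · ·
    · · █ ·
    · · █ ·
    · · · ·

Answer: 2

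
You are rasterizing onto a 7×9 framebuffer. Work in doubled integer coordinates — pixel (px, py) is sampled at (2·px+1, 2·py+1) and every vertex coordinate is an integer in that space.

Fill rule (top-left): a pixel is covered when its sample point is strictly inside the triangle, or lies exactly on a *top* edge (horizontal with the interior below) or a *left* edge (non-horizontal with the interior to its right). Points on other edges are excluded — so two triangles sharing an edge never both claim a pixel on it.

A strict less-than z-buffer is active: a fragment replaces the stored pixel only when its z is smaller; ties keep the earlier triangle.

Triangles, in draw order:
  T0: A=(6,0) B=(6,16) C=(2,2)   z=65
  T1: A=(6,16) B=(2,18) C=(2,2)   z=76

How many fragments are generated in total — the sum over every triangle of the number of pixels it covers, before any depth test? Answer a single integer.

T0:
  2·area = 64
  edge (6, 0)→(6, 16): d=(0,16) right/bottom  bias=-1
  edge (6, 16)→(2, 2): d=(-4,-14) top-left  bias=+0
  edge (2, 2)→(6, 0): d=(4,-2) top-left  bias=+0
    (2,0)@(5, 1): e=[16,46,2] → █
    (3,0)@(7, 1): e=[-16,74,6] → ·
    (1,1)@(3, 3): e=[48,10,6] → █
    (3,1)@(7, 3): e=[-16,66,14] → ·
    (1,2)@(3, 5): e=[48,2,14] → █
    (3,2)@(7, 5): e=[-16,58,22] → ·
    (1,3)@(3, 7): e=[48,-6,22] → ·
    (2,3)@(5, 7): e=[16,22,26] → █
    (3,3)@(7, 7): e=[-16,50,30] → ·
    (2,4)@(5, 9): e=[16,14,34] → █
    (3,4)@(7, 9): e=[-16,42,38] → ·
    (2,5)@(5, 11): e=[16,6,42] → █
  covered (8 px):
    · · █ · · · ·
    · █ █ · · · ·
    · █ █ · · · ·
    · · █ · · · ·
    · · █ · · · ·
    · · █ · · · ·
    · · · · · · ·
    · · · · · · ·
    · · · · · · ·
T1:
  2·area = 64
  edge (6, 16)→(2, 18): d=(-4,2) right/bottom  bias=-1
  edge (2, 18)→(2, 2): d=(0,-16) top-left  bias=+0
  edge (2, 2)→(6, 16): d=(4,14) right/bottom  bias=-1
    (1,3)@(3, 7): e=[42,16,6] → █
    (2,3)@(5, 7): e=[38,48,-22] → ·
    (1,4)@(3, 9): e=[34,16,14] → █
    (2,4)@(5, 9): e=[30,48,-14] → ·
    (1,5)@(3, 11): e=[26,16,22] → █
    (2,5)@(5, 11): e=[22,48,-6] → ·
    (1,6)@(3, 13): e=[18,16,30] → █
    (2,6)@(5, 13): e=[14,48,2] → █
    (3,6)@(7, 13): e=[10,80,-26] → ·
    (1,7)@(3, 15): e=[10,16,38] → █
    (3,7)@(7, 15): e=[2,80,-18] → ·
    (1,8)@(3, 17): e=[2,16,46] → █
  covered (8 px):
    · · · · · · ·
    · · · · · · ·
    · · · · · · ·
    · █ · · · · ·
    · █ · · · · ·
    · █ · · · · ·
    · █ █ · · · ·
    · █ █ · · · ·
    · █ · · · · ·

Answer: 16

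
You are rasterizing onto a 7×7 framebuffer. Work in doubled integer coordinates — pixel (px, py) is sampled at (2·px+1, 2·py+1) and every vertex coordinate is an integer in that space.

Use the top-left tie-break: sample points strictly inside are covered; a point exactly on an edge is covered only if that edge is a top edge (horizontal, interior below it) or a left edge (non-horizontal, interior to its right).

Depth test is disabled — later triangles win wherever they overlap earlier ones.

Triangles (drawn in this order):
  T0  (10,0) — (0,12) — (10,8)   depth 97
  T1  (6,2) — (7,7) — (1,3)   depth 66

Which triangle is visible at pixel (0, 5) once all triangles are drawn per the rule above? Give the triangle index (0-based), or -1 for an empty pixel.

T0:
  2·area = 80  (B↔C swapped to make it positive)
  edge (10, 0)→(10, 8): d=(0,8) right/bottom  bias=-1
  edge (10, 8)→(0, 12): d=(-10,4) right/bottom  bias=-1
  edge (0, 12)→(10, 0): d=(10,-12) top-left  bias=+0
    (4,1)@(9, 3): e=[8,54,18] → #
    (5,1)@(11, 3): e=[-8,46,42] → ·
    (3,2)@(7, 5): e=[24,42,14] → #
    (5,2)@(11, 5): e=[-8,26,62] → ·
    (2,3)@(5, 7): e=[40,30,10] → #
    (5,3)@(11, 7): e=[-8,6,82] → ·
    (1,4)@(3, 9): e=[56,18,6] → #
    (4,4)@(9, 9): e=[8,-6,78] → ·
    (0,5)@(1, 11): e=[72,6,2] → #
    (1,5)@(3, 11): e=[56,-2,26] → ·
    (2,5)@(5, 11): e=[40,-10,50] → ·
    (3,5)@(7, 11): e=[24,-18,74] → ·
  covered (10 px):
    · · · · · · ·
    · · · · # · ·
    · · · # # · ·
    · · # # # · ·
    · # # # · · ·
    # · · · · · ·
    · · · · · · ·
T1:
  2·area = 26
  edge (6, 2)→(7, 7): d=(1,5) right/bottom  bias=-1
  edge (7, 7)→(1, 3): d=(-6,-4) top-left  bias=+0
  edge (1, 3)→(6, 2): d=(5,-1) top-left  bias=+0
    (5,0)@(11, 1): e=[-26,52,0] → ·  [on edge]
    (0,1)@(1, 3): e=[26,0,0] → #  [on edge]
    (1,1)@(3, 3): e=[16,8,2] → #
    (2,1)@(5, 3): e=[6,16,4] → #
    (3,1)@(7, 3): e=[-4,24,6] → ·
    (0,2)@(1, 5): e=[28,-12,10] → ·
    (1,2)@(3, 5): e=[18,-4,12] → ·
    (2,2)@(5, 5): e=[8,4,14] → #
    (3,2)@(7, 5): e=[-2,12,16] → ·
    (2,3)@(5, 7): e=[10,-8,24] → ·
    (3,3)@(7, 7): e=[0,0,26] → ·  [on edge]
    (6,5)@(13, 11): e=[-26,0,52] → ·  [on edge]
  covered (4 px):
    · · · · · · ·
    # # # · · · ·
    · · # · · · ·
    · · · · · · ·
    · · · · · · ·
    · · · · · · ·
    · · · · · · ·

Z-buffer (winner per pixel, '.' = empty):
  . . . . . . .
  1 1 1 . 0 . .
  . . 1 0 0 . .
  . . 0 0 0 . .
  . 0 0 0 . . .
  0 . . . . . .
  . . . . . . .

Final: 0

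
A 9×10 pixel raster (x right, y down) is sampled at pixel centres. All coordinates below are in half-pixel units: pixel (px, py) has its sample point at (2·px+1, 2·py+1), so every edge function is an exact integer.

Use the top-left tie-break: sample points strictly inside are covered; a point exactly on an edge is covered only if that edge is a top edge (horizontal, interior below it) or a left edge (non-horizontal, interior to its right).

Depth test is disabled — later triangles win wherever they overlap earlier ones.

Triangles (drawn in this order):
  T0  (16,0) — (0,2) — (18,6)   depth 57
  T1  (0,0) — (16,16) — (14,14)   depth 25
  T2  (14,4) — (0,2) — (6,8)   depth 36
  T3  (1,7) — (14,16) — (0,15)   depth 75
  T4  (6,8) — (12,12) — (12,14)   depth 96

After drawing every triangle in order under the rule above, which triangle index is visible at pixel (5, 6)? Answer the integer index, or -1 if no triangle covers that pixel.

T0:
  2·area = 100  (B↔C swapped to make it positive)
  edge (16, 0)→(18, 6): d=(2,6) right/bottom  bias=-1
  edge (18, 6)→(0, 2): d=(-18,-4) top-left  bias=+0
  edge (0, 2)→(16, 0): d=(16,-2) top-left  bias=+0
    (4,0)@(9, 1): e=[44,54,2] → █
    (5,0)@(11, 1): e=[32,62,6] → █
    (6,0)@(13, 1): e=[20,70,10] → █
    (7,0)@(15, 1): e=[8,78,14] → █
    (8,0)@(17, 1): e=[-4,86,18] → ·
    (2,1)@(5, 3): e=[72,2,26] → █
    (3,1)@(7, 3): e=[60,10,30] → █
    (8,1)@(17, 3): e=[0,50,50] → ·  [on edge]
    (2,2)@(5, 5): e=[76,-34,58] → ·
    (3,2)@(7, 5): e=[64,-26,62] → ·
    (4,2)@(9, 5): e=[52,-18,66] → ·
    (5,2)@(11, 5): e=[40,-10,70] → ·
  covered (12 px):
    · · · · █ █ █ █ ·
    · · █ █ █ █ █ █ ·
    · · · · · · · █ █
    · · · · · · · · ·
    · · · · · · · · ·
    · · · · · · · · ·
    · · · · · · · · ·
    · · · · · · · · ·
    · · · · · · · · ·
    · · · · · · · · ·
T1:
  degenerate (2·area = 0) — covers nothing
T2:
  2·area = 72  (B↔C swapped to make it positive)
  edge (14, 4)→(6, 8): d=(-8,4) right/bottom  bias=-1
  edge (6, 8)→(0, 2): d=(-6,-6) top-left  bias=+0
  edge (0, 2)→(14, 4): d=(14,2) right/bottom  bias=-1
    (0,1)@(1, 3): e=[60,0,12] → █  [on edge]
    (1,1)@(3, 3): e=[52,12,8] → █
    (2,1)@(5, 3): e=[44,24,4] → █
    (3,1)@(7, 3): e=[36,36,0] → ·  [on edge]
    (0,2)@(1, 5): e=[44,-12,40] → ·
    (1,2)@(3, 5): e=[36,0,36] → █  [on edge]
    (3,2)@(7, 5): e=[20,24,28] → █
    (4,2)@(9, 5): e=[12,36,24] → █
    (5,2)@(11, 5): e=[4,48,20] → █
    (6,2)@(13, 5): e=[-4,60,16] → ·
    (1,3)@(3, 7): e=[20,-12,64] → ·
    (2,3)@(5, 7): e=[12,0,60] → █  [on edge]
    (3,4)@(7, 9): e=[-12,0,84] → ·  [on edge]
    (4,5)@(9, 11): e=[-36,0,108] → ·  [on edge]
    (5,6)@(11, 13): e=[-60,0,132] → ·  [on edge]
    (6,7)@(13, 15): e=[-84,0,156] → ·  [on edge]
    (7,8)@(15, 17): e=[-108,0,180] → ·  [on edge]
    (8,9)@(17, 19): e=[-132,0,204] → ·  [on edge]
  covered (10 px):
    · · · · · · · · ·
    █ █ █ · · · · · ·
    · █ █ █ █ █ · · ·
    · · █ █ · · · · ·
    · · · · · · · · ·
    · · · · · · · · ·
    · · · · · · · · ·
    · · · · · · · · ·
    · · · · · · · · ·
    · · · · · · · · ·
T3:
  2·area = 113
  edge (1, 7)→(14, 16): d=(13,9) right/bottom  bias=-1
  edge (14, 16)→(0, 15): d=(-14,-1) top-left  bias=+0
  edge (0, 15)→(1, 7): d=(1,-8) top-left  bias=+0
    (0,3)@(1, 7): e=[0,113,0] → ·  [on edge]
    (0,4)@(1, 9): e=[26,85,2] → █
    (1,4)@(3, 9): e=[8,87,18] → █
    (2,4)@(5, 9): e=[-10,89,34] → ·
    (0,5)@(1, 11): e=[52,57,4] → █
    (2,5)@(5, 11): e=[16,61,36] → █
    (3,5)@(7, 11): e=[-2,63,52] → ·
    (0,6)@(1, 13): e=[78,29,6] → █
    (3,6)@(7, 13): e=[24,35,54] → █
    (4,6)@(9, 13): e=[6,37,70] → █
    (5,6)@(11, 13): e=[-12,39,86] → ·
    (0,7)@(1, 15): e=[104,1,8] → █
  covered (16 px):
    · · · · · · · · ·
    · · · · · · · · ·
    · · · · · · · · ·
    · · · · · · · · ·
    █ █ · · · · · · ·
    █ █ █ · · · · · ·
    █ █ █ █ █ · · · ·
    █ █ █ █ █ █ · · ·
    · · · · · · · · ·
    · · · · · · · · ·
T4:
  2·area = 12
  edge (6, 8)→(12, 12): d=(6,4) right/bottom  bias=-1
  edge (12, 12)→(12, 14): d=(0,2) right/bottom  bias=-1
  edge (12, 14)→(6, 8): d=(-6,-6) top-left  bias=+0
    (0,1)@(1, 3): e=[-10,22,0] → ·  [on edge]
    (1,2)@(3, 5): e=[-6,18,0] → ·  [on edge]
    (2,3)@(5, 7): e=[-2,14,0] → ·  [on edge]
    (3,4)@(7, 9): e=[2,10,0] → █  [on edge]
    (4,4)@(9, 9): e=[-6,6,12] → ·
    (3,5)@(7, 11): e=[14,10,-12] → ·
    (4,5)@(9, 11): e=[6,6,0] → █  [on edge]
    (5,5)@(11, 11): e=[-2,2,12] → ·
    (4,6)@(9, 13): e=[18,6,-12] → ·
    (5,6)@(11, 13): e=[10,2,0] → █  [on edge]
    (6,6)@(13, 13): e=[2,-2,12] → ·
    (5,7)@(11, 15): e=[22,2,-12] → ·
    (6,7)@(13, 15): e=[14,-2,0] → ·  [on edge]
    (7,8)@(15, 17): e=[18,-6,0] → ·  [on edge]
    (8,9)@(17, 19): e=[22,-10,0] → ·  [on edge]
  covered (3 px):
    · · · · · · · · ·
    · · · · · · · · ·
    · · · · · · · · ·
    · · · · · · · · ·
    · · · █ · · · · ·
    · · · · █ · · · ·
    · · · · · █ · · ·
    · · · · · · · · ·
    · · · · · · · · ·
    · · · · · · · · ·

Z-buffer (winner per pixel, '.' = empty):
  . . . . 0 0 0 0 .
  2 2 2 0 0 0 0 0 .
  . 2 2 2 2 2 . 0 0
  . . 2 2 . . . . .
  3 3 . 4 . . . . .
  3 3 3 . 4 . . . .
  3 3 3 3 3 4 . . .
  3 3 3 3 3 3 . . .
  . . . . . . . . .
  . . . . . . . . .

Answer: 4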